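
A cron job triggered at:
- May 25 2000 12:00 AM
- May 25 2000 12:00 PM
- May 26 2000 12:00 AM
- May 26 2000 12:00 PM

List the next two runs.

Gaps: 12, 12, 12 hours — each event is 12 hours after the previous one.
May 26 2000 12:00 PM + 12 h = May 27 2000 12:00 AM.
May 27 2000 12:00 AM + 12 h = May 27 2000 12:00 PM.

May 27 2000 12:00 AM, May 27 2000 12:00 PM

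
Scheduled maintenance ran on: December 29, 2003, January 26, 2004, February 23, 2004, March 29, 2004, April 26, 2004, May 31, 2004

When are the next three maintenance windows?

These are Mondays with 28, 28, 35, 28, 35-day gaps.
Each is the final Monday of its month — December 29, 2003 is past the 28th, so '4th Monday' doesn't fit.
Last Monday of June 2004: June 28, 2004.
Last Monday of July 2004: July 26, 2004.
Last Monday of August 2004: August 30, 2004.

June 28, 2004; July 26, 2004; August 30, 2004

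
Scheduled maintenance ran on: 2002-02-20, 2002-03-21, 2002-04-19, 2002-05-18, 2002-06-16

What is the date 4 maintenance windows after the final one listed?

2002-10-10

The spacing is 29, 29, 29, 29 days — always 29 days.
2002-06-16 + 29 days = 2002-07-15.
2002-07-15 + 29 days = 2002-08-13.
2002-08-13 + 29 days = 2002-09-11.
2002-09-11 + 29 days = 2002-10-10.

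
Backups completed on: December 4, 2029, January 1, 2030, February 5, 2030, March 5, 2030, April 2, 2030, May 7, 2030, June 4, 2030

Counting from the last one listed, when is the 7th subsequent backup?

All dates are Tuesdays, 28, 35, 28, 28, 35, 28 days apart.
Specifically, the 1st Tuesday of each month.
1st Tuesday of July 2030: July 2, 2030.
1st Tuesday of August 2030: August 6, 2030.
1st Tuesday of September 2030: September 3, 2030.
October 2030 — 1st Tuesday is October 1, 2030.
1st Tuesday of November 2030: November 5, 2030.
1st Tuesday of December 2030: December 3, 2030.
January 2031 — 1st Tuesday is January 7, 2031.

January 7, 2031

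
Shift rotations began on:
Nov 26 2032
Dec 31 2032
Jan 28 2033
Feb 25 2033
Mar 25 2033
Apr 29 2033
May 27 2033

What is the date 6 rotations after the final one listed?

All Fridays; the gaps (35, 28, 28, 28, 35, 28) vary with month length.
This is the last Friday of each month.
Last Friday of June 2033: Jun 24 2033.
Last Friday of July 2033: Jul 29 2033.
Last Friday of August 2033: Aug 26 2033.
Last Friday of September 2033: Sep 30 2033.
October 2033 ends with Friday Oct 28 2033.
November 2033 ends with Friday Nov 25 2033.

Nov 25 2033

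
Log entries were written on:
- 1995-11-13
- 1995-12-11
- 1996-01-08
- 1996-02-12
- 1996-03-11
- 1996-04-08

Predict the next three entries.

1996-05-13, 1996-06-10, 1996-07-08

Gaps: 28, 28, 35, 28, 28 days — a mix of 28 and 35. Every date is a Monday.
Each is the 2nd Monday of its month.
May 1996 — 2nd Monday is 1996-05-13.
2nd Monday of June 1996: 1996-06-10.
2nd Monday of July 1996: 1996-07-08.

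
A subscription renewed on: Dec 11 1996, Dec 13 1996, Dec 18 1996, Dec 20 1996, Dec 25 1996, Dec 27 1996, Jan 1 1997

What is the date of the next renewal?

Jan 3 1997

Every event lands on a Wednesday or Friday (gaps cycle 2, 5, 2, 5, 2, 5).
So the schedule is: every Wednesday and Friday.
The following Friday is Jan 3 1997.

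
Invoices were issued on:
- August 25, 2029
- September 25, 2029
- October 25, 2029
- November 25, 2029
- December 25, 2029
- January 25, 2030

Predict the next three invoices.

Gaps: 31, 30, 31, 30, 31 days — not constant. Every event is on the 25th of the month.
Pattern: the 25th of each month.
February 2030: February 25, 2030.
March 2030: March 25, 2030.
Next: April 2030 → April 25, 2030.

February 25, 2030; March 25, 2030; April 25, 2030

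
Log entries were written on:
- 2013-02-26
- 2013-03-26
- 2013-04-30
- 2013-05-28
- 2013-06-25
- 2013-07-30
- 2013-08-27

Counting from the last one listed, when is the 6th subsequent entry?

2014-02-25

Every date is a Tuesday; gaps 28, 35, 28, 28, 35, 28 days.
Each is the last Tuesday of its month (at least one falls on the 29th or later, ruling out '4th Tuesday').
September 2013 ends with Tuesday 2013-09-24.
October 2013 ends with Tuesday 2013-10-29.
November 2013 ends with Tuesday 2013-11-26.
December 2013 ends with Tuesday 2013-12-31.
Last Tuesday of January 2014: 2014-01-28.
Last Tuesday of February 2014: 2014-02-25.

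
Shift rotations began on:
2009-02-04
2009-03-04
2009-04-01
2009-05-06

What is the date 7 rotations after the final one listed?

These are Wednesdays at 28- or 35-day spacing (28, 28, 35).
The pattern: 1st Wednesday of the month.
1st Wednesday of June 2009: 2009-06-03.
1st Wednesday of July 2009: 2009-07-01.
August 2009 — 1st Wednesday is 2009-08-05.
September 2009 — 1st Wednesday is 2009-09-02.
October 2009 — 1st Wednesday is 2009-10-07.
November 2009 — 1st Wednesday is 2009-11-04.
December 2009 — 1st Wednesday is 2009-12-02.

2009-12-02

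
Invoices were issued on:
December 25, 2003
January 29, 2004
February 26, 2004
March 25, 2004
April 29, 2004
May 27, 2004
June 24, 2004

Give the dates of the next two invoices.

Every date is a Thursday; gaps 35, 28, 28, 35, 28, 28 days.
Each is the last Thursday of its month (at least one falls on the 29th or later, ruling out '4th Thursday').
Last Thursday of July 2004: July 29, 2004.
August 2004 ends with Thursday August 26, 2004.

July 29, 2004; August 26, 2004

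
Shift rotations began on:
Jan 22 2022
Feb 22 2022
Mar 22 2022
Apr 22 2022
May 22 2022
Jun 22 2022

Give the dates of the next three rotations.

The day-of-month is always 22 (31, 28, 31, 30, 31 days between events).
So this recurs on the 22nd of each month.
July 2022: Jul 22 2022.
August 2022: Aug 22 2022.
Next: September 2022 → Sep 22 2022.

Jul 22 2022, Aug 22 2022, Sep 22 2022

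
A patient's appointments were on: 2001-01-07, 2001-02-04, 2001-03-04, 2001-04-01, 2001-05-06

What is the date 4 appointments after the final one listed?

2001-09-02

All dates are Sundays, 28, 28, 28, 35 days apart.
Specifically, the 1st Sunday of each month.
1st Sunday of June 2001: 2001-06-03.
1st Sunday of July 2001: 2001-07-01.
August 2001 — 1st Sunday is 2001-08-05.
September 2001 — 1st Sunday is 2001-09-02.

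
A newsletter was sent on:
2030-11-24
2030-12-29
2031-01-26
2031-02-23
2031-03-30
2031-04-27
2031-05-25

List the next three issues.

All Sundays; the gaps (35, 28, 28, 35, 28, 28) vary with month length.
This is the last Sunday of each month.
Last Sunday of June 2031: 2031-06-29.
July 2031 ends with Sunday 2031-07-27.
August 2031 ends with Sunday 2031-08-31.

2031-06-29, 2031-07-27, 2031-08-31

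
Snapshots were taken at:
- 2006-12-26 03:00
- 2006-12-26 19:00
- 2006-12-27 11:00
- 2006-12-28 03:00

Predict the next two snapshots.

2006-12-28 19:00, 2006-12-29 11:00

Spacing: 16, 16, 16 h — constant 16 h.
2006-12-28 03:00 + 16 h = 2006-12-28 19:00.
2006-12-28 19:00 + 16 h = 2006-12-29 11:00.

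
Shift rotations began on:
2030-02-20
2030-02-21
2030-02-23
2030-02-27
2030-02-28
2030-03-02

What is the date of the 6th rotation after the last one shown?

Gaps: 1, 2, 4, 1, 2 days — not constant, but cyclic with period 3.
The events fall on every Wednesday, Thursday and Saturday.
Next Wednesday: 2030-03-06.
The following Thursday is 2030-03-07.
The following Saturday is 2030-03-09.
Next Wednesday: 2030-03-13.
Next Thursday: 2030-03-14.
The following Saturday is 2030-03-16.

2030-03-16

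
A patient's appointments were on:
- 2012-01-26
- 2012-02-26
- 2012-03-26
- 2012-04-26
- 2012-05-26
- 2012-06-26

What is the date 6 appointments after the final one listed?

2012-12-26

Each date is the 26th; the gaps (31, 29, 31, 30, 31) track the month lengths.
The rule is the 26th of each month.
July 2012: 2012-07-26.
Next: August 2012 → 2012-08-26.
September 2012: 2012-09-26.
Next: October 2012 → 2012-10-26.
November 2012: 2012-11-26.
Next: December 2012 → 2012-12-26.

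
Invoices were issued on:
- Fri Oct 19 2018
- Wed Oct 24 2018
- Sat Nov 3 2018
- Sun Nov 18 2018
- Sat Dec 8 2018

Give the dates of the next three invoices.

The spacing grows by 5 each time: 5, 10, 15, 20 days.
Next gap: 25 days. Sat Dec 8 2018 + 25 days = Wed Jan 2 2019.
Next gap: 30 days. Wed Jan 2 2019 + 30 days = Fri Feb 1 2019.
Next gap: 35 days. Fri Feb 1 2019 + 35 days = Fri Mar 8 2019.

Wed Jan 2 2019, Fri Feb 1 2019, Fri Mar 8 2019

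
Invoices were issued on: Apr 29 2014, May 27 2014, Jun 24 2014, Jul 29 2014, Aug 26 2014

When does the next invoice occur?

These are Tuesdays with 28, 28, 35, 28-day gaps.
Each is the final Tuesday of its month — Apr 29 2014 is past the 28th, so '4th Tuesday' doesn't fit.
Last Tuesday of September 2014: Sep 30 2014.

Sep 30 2014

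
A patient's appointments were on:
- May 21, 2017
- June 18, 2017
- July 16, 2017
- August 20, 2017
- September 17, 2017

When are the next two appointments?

All dates are Sundays, 28, 28, 35, 28 days apart.
Specifically, the 3rd Sunday of each month.
October 2017 — 3rd Sunday is October 15, 2017.
November 2017 — 3rd Sunday is November 19, 2017.

October 15, 2017; November 19, 2017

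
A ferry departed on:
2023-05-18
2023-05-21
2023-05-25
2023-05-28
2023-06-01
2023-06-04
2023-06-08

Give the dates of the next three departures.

Gaps: 3, 4, 3, 4, 3, 4 days — not constant, but cyclic with period 2.
The events fall on every Thursday and Sunday.
Next Sunday: 2023-06-11.
The following Thursday is 2023-06-15.
The following Sunday is 2023-06-18.

2023-06-11, 2023-06-15, 2023-06-18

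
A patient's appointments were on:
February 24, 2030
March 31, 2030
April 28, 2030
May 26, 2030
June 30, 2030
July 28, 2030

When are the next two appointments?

All Sundays; the gaps (35, 28, 28, 35, 28) vary with month length.
This is the last Sunday of each month.
Last Sunday of August 2030: August 25, 2030.
Last Sunday of September 2030: September 29, 2030.

August 25, 2030; September 29, 2030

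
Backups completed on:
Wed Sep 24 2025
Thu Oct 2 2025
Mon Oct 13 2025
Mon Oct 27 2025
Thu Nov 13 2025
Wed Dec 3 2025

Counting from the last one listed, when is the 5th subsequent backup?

Mon Apr 27 2026

Intervals are 8, 11, 14, 17, 20 days — an arithmetic progression with common difference 3.
Next gap: 23 days. Wed Dec 3 2025 + 23 days = Fri Dec 26 2025.
Next gap: 26 days. Fri Dec 26 2025 + 26 days = Wed Jan 21 2026.
Next gap: 29 days. Wed Jan 21 2026 + 29 days = Thu Feb 19 2026.
Next gap: 32 days. Thu Feb 19 2026 + 32 days = Mon Mar 23 2026.
Next gap: 35 days. Mon Mar 23 2026 + 35 days = Mon Apr 27 2026.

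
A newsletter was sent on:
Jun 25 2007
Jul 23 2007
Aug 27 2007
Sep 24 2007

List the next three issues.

All dates are Mondays, 28, 35, 28 days apart.
Specifically, the 4th Monday of each month.
4th Monday of October 2007: Oct 22 2007.
November 2007 — 4th Monday is Nov 26 2007.
December 2007 — 4th Monday is Dec 24 2007.

Oct 22 2007, Nov 26 2007, Dec 24 2007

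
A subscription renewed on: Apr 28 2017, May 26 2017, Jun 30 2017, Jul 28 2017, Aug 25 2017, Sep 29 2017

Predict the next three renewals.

Oct 27 2017, Nov 24 2017, Dec 29 2017

All Fridays; the gaps (28, 35, 28, 28, 35) vary with month length.
This is the last Friday of each month.
October 2017 ends with Friday Oct 27 2017.
November 2017 ends with Friday Nov 24 2017.
December 2017 ends with Friday Dec 29 2017.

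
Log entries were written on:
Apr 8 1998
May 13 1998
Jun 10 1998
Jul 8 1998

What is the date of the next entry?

Aug 12 1998

All dates are Wednesdays, 35, 28, 28 days apart.
Specifically, the 2nd Wednesday of each month.
2nd Wednesday of August 1998: Aug 12 1998.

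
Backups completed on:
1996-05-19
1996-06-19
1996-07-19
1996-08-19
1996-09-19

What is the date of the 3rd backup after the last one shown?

Each date is the 19th; the gaps (31, 30, 31, 31) track the month lengths.
The rule is the 19th of each month.
Next: October 1996 → 1996-10-19.
November 1996: 1996-11-19.
Next: December 1996 → 1996-12-19.

1996-12-19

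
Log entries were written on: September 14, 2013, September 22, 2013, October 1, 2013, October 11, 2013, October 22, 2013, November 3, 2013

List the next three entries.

November 16, 2013; November 30, 2013; December 15, 2013

Intervals are 8, 9, 10, 11, 12 days — an arithmetic progression with common difference 1.
Next gap: 13 days. November 3, 2013 + 13 days = November 16, 2013.
Next gap: 14 days. November 16, 2013 + 14 days = November 30, 2013.
Next gap: 15 days. November 30, 2013 + 15 days = December 15, 2013.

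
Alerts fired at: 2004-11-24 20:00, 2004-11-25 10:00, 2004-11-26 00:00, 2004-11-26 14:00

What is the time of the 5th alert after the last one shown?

2004-11-29 12:00

Spacing: 14, 14, 14 h — constant 14 h.
2004-11-26 14:00 + 14 h = 2004-11-27 04:00.
2004-11-27 04:00 + 14 h = 2004-11-27 18:00.
2004-11-27 18:00 + 14 h = 2004-11-28 08:00.
2004-11-28 08:00 + 14 h = 2004-11-28 22:00.
2004-11-28 22:00 + 14 h = 2004-11-29 12:00.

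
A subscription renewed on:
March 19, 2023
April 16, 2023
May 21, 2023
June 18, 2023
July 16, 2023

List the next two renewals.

Gaps: 28, 35, 28, 28 days — a mix of 28 and 35. Every date is a Sunday.
Each is the 3rd Sunday of its month.
August 2023 — 3rd Sunday is August 20, 2023.
September 2023 — 3rd Sunday is September 17, 2023.

August 20, 2023; September 17, 2023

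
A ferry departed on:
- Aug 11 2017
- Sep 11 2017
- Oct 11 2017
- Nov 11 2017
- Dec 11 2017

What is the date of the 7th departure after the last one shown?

Each date is the 11th; the gaps (31, 30, 31, 30) track the month lengths.
The rule is the 11th of each month.
January 2018: Jan 11 2018.
Next: February 2018 → Feb 11 2018.
Next: March 2018 → Mar 11 2018.
Next: April 2018 → Apr 11 2018.
May 2018: May 11 2018.
Next: June 2018 → Jun 11 2018.
Next: July 2018 → Jul 11 2018.

Jul 11 2018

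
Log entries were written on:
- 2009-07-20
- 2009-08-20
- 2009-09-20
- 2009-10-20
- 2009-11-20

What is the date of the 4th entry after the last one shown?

2010-03-20

Gaps: 31, 31, 30, 31 days — not constant. Every event is on the 20th of the month.
Pattern: the 20th of each month.
Next: December 2009 → 2009-12-20.
Next: January 2010 → 2010-01-20.
Next: February 2010 → 2010-02-20.
Next: March 2010 → 2010-03-20.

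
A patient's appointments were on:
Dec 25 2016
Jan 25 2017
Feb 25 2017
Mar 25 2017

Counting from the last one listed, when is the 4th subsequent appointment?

The day-of-month is always 25 (31, 31, 28 days between events).
So this recurs on the 25th of each month.
April 2017: Apr 25 2017.
May 2017: May 25 2017.
Next: June 2017 → Jun 25 2017.
July 2017: Jul 25 2017.

Jul 25 2017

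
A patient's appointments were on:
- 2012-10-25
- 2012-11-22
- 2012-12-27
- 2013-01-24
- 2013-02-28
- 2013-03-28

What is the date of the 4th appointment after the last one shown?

Gaps: 28, 35, 28, 35, 28 days — a mix of 28 and 35. Every date is a Thursday.
Each is the 4th Thursday of its month.
April 2013 — 4th Thursday is 2013-04-25.
4th Thursday of May 2013: 2013-05-23.
June 2013 — 4th Thursday is 2013-06-27.
4th Thursday of July 2013: 2013-07-25.

2013-07-25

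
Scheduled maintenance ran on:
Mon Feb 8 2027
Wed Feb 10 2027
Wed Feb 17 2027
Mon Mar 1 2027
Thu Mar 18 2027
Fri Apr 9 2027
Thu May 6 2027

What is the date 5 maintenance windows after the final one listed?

The spacing grows by 5 each time: 2, 7, 12, 17, 22, 27 days.
Next gap: 32 days. Thu May 6 2027 + 32 days = Mon Jun 7 2027.
Next gap: 37 days. Mon Jun 7 2027 + 37 days = Wed Jul 14 2027.
Next gap: 42 days. Wed Jul 14 2027 + 42 days = Wed Aug 25 2027.
Next gap: 47 days. Wed Aug 25 2027 + 47 days = Mon Oct 11 2027.
Next gap: 52 days. Mon Oct 11 2027 + 52 days = Thu Dec 2 2027.

Thu Dec 2 2027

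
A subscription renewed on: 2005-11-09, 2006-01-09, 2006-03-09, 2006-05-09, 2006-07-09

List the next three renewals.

2006-09-09, 2006-11-09, 2007-01-09

The day-of-month is always 9 (61, 59, 61, 61 days between events).
So this recurs on the 9th of every 2 months.
Next: September 2006 → 2006-09-09.
November 2006: 2006-11-09.
January 2007: 2007-01-09.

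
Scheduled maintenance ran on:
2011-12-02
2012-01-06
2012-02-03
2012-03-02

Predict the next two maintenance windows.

2012-04-06, 2012-05-04

All dates are Fridays, 35, 28, 28 days apart.
Specifically, the 1st Friday of each month.
April 2012 — 1st Friday is 2012-04-06.
1st Friday of May 2012: 2012-05-04.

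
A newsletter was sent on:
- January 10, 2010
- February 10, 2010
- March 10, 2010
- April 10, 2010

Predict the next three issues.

Gaps: 31, 28, 31 days — not constant. Every event is on the 10th of the month.
Pattern: the 10th of each month.
May 2010: May 10, 2010.
Next: June 2010 → June 10, 2010.
July 2010: July 10, 2010.

May 10, 2010; June 10, 2010; July 10, 2010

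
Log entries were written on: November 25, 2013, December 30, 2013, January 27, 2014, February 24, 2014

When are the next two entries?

March 31, 2014; April 28, 2014

All Mondays; the gaps (35, 28, 28) vary with month length.
This is the last Monday of each month.
Last Monday of March 2014: March 31, 2014.
April 2014 ends with Monday April 28, 2014.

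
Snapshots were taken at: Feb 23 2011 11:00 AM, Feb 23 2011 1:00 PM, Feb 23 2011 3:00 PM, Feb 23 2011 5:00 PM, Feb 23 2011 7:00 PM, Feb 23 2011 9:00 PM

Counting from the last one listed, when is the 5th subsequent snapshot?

Feb 24 2011 7:00 AM

Spacing: 2, 2, 2, 2, 2 h — constant 2 h.
Feb 23 2011 9:00 PM + 2 h = Feb 23 2011 11:00 PM.
Feb 23 2011 11:00 PM + 2 h = Feb 24 2011 1:00 AM.
Feb 24 2011 1:00 AM + 2 h = Feb 24 2011 3:00 AM.
Feb 24 2011 3:00 AM + 2 h = Feb 24 2011 5:00 AM.
Feb 24 2011 5:00 AM + 2 h = Feb 24 2011 7:00 AM.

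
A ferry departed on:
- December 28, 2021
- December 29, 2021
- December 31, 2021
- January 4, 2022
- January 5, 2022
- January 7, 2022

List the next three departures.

The gap pattern 1, 2, 4, 1, 2 repeats every 3 events.
These are the Tuesdays, Wednesdays and Fridays of each week.
The following Tuesday is January 11, 2022.
The following Wednesday is January 12, 2022.
The following Friday is January 14, 2022.

January 11, 2022; January 12, 2022; January 14, 2022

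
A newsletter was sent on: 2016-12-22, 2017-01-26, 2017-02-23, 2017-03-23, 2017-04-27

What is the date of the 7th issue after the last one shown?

2017-11-23

Gaps: 35, 28, 28, 35 days — a mix of 28 and 35. Every date is a Thursday.
Each is the 4th Thursday of its month.
May 2017 — 4th Thursday is 2017-05-25.
June 2017 — 4th Thursday is 2017-06-22.
4th Thursday of July 2017: 2017-07-27.
August 2017 — 4th Thursday is 2017-08-24.
September 2017 — 4th Thursday is 2017-09-28.
4th Thursday of October 2017: 2017-10-26.
November 2017 — 4th Thursday is 2017-11-23.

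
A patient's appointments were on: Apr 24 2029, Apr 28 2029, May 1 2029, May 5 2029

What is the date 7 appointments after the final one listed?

Gaps: 4, 3, 4 days — not constant, but cyclic with period 2.
The events fall on every Tuesday and Saturday.
The following Tuesday is May 8 2029.
Next Saturday: May 12 2029.
Next Tuesday: May 15 2029.
The following Saturday is May 19 2029.
Next Tuesday: May 22 2029.
Next Saturday: May 26 2029.
Next Tuesday: May 29 2029.

May 29 2029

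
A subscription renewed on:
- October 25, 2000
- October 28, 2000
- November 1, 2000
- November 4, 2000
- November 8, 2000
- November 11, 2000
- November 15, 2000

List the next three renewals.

The gap pattern 3, 4, 3, 4, 3, 4 repeats every 2 events.
These are the Wednesdays and Saturdays of each week.
Next Saturday: November 18, 2000.
Next Wednesday: November 22, 2000.
The following Saturday is November 25, 2000.

November 18, 2000; November 22, 2000; November 25, 2000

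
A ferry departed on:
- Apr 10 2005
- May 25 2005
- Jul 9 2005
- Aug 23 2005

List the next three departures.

Oct 7 2005, Nov 21 2005, Jan 5 2006

The spacing is 45, 45, 45 days — always 45 days.
Aug 23 2005 + 45 days = Oct 7 2005.
Oct 7 2005 + 45 days = Nov 21 2005.
Nov 21 2005 + 45 days = Jan 5 2006.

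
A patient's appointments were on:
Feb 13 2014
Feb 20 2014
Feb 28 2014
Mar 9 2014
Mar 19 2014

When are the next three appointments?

Mar 30 2014, Apr 11 2014, Apr 24 2014

The spacing grows by 1 each time: 7, 8, 9, 10 days.
Next gap: 11 days. Mar 19 2014 + 11 days = Mar 30 2014.
Next gap: 12 days. Mar 30 2014 + 12 days = Apr 11 2014.
Next gap: 13 days. Apr 11 2014 + 13 days = Apr 24 2014.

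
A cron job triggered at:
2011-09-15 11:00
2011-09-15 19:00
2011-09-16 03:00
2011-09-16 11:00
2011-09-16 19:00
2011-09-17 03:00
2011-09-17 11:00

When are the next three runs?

Spacing: 8, 8, 8, 8, 8, 8 h — constant 8 h.
2011-09-17 11:00 + 8 h = 2011-09-17 19:00.
2011-09-17 19:00 + 8 h = 2011-09-18 03:00.
2011-09-18 03:00 + 8 h = 2011-09-18 11:00.

2011-09-17 19:00, 2011-09-18 03:00, 2011-09-18 11:00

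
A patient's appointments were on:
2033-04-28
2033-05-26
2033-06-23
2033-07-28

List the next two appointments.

2033-08-25, 2033-09-22

Gaps: 28, 28, 35 days — a mix of 28 and 35. Every date is a Thursday.
Each is the 4th Thursday of its month.
August 2033 — 4th Thursday is 2033-08-25.
September 2033 — 4th Thursday is 2033-09-22.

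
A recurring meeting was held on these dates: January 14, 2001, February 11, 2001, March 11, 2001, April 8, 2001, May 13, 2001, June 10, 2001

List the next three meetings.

All dates are Sundays, 28, 28, 28, 35, 28 days apart.
Specifically, the 2nd Sunday of each month.
2nd Sunday of July 2001: July 8, 2001.
August 2001 — 2nd Sunday is August 12, 2001.
September 2001 — 2nd Sunday is September 9, 2001.

July 8, 2001; August 12, 2001; September 9, 2001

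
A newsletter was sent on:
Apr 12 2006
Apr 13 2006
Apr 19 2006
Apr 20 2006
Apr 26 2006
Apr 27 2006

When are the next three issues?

Every event lands on a Wednesday or Thursday (gaps cycle 1, 6, 1, 6, 1).
So the schedule is: every Wednesday and Thursday.
Next Wednesday: May 3 2006.
The following Thursday is May 4 2006.
The following Wednesday is May 10 2006.

May 3 2006, May 4 2006, May 10 2006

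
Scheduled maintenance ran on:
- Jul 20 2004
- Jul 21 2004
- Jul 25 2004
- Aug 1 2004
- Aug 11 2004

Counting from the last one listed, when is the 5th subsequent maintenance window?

Gaps: 1, 4, 7, 10 days — each gap is 3 larger than the previous one.
Next gap: 13 days. Aug 11 2004 + 13 days = Aug 24 2004.
Next gap: 16 days. Aug 24 2004 + 16 days = Sep 9 2004.
Next gap: 19 days. Sep 9 2004 + 19 days = Sep 28 2004.
Next gap: 22 days. Sep 28 2004 + 22 days = Oct 20 2004.
Next gap: 25 days. Oct 20 2004 + 25 days = Nov 14 2004.

Nov 14 2004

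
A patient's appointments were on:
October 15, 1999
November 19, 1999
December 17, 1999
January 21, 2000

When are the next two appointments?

February 18, 2000; March 17, 2000

These are Fridays at 28- or 35-day spacing (35, 28, 35).
The pattern: 3rd Friday of the month.
3rd Friday of February 2000: February 18, 2000.
3rd Friday of March 2000: March 17, 2000.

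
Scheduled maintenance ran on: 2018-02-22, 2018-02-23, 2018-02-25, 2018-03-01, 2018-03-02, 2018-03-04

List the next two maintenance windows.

The gap pattern 1, 2, 4, 1, 2 repeats every 3 events.
These are the Thursdays, Fridays and Sundays of each week.
Next Thursday: 2018-03-08.
Next Friday: 2018-03-09.

2018-03-08, 2018-03-09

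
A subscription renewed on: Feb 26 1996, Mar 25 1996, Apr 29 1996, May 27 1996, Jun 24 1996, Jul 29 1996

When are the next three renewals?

Aug 26 1996, Sep 30 1996, Oct 28 1996

All Mondays; the gaps (28, 35, 28, 28, 35) vary with month length.
This is the last Monday of each month.
Last Monday of August 1996: Aug 26 1996.
September 1996 ends with Monday Sep 30 1996.
October 1996 ends with Monday Oct 28 1996.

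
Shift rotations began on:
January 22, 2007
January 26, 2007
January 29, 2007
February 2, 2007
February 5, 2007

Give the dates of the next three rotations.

February 9, 2007; February 12, 2007; February 16, 2007

Every event lands on a Monday or Friday (gaps cycle 4, 3, 4, 3).
So the schedule is: every Monday and Friday.
Next Friday: February 9, 2007.
The following Monday is February 12, 2007.
Next Friday: February 16, 2007.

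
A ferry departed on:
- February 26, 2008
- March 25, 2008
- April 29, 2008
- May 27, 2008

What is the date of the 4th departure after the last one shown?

September 30, 2008

Every date is a Tuesday; gaps 28, 35, 28 days.
Each is the last Tuesday of its month (at least one falls on the 29th or later, ruling out '4th Tuesday').
June 2008 ends with Tuesday June 24, 2008.
July 2008 ends with Tuesday July 29, 2008.
August 2008 ends with Tuesday August 26, 2008.
September 2008 ends with Tuesday September 30, 2008.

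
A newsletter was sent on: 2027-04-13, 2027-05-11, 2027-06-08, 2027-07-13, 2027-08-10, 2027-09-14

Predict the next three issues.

2027-10-12, 2027-11-09, 2027-12-14

All dates are Tuesdays, 28, 28, 35, 28, 35 days apart.
Specifically, the 2nd Tuesday of each month.
2nd Tuesday of October 2027: 2027-10-12.
November 2027 — 2nd Tuesday is 2027-11-09.
2nd Tuesday of December 2027: 2027-12-14.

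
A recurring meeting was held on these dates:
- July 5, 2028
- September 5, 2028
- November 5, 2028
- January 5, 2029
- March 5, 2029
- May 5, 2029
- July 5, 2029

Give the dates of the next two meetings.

September 5, 2029; November 5, 2029

Each date is the 5th; the gaps (62, 61, 61, 59, 61, 61) track the month lengths.
The rule is the 5th of every 2 months.
September 2029: September 5, 2029.
Next: November 2029 → November 5, 2029.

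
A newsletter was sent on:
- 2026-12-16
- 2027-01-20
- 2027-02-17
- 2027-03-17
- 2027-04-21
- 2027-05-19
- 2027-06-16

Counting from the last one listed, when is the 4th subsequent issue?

These are Wednesdays at 28- or 35-day spacing (35, 28, 28, 35, 28, 28).
The pattern: 3rd Wednesday of the month.
July 2027 — 3rd Wednesday is 2027-07-21.
August 2027 — 3rd Wednesday is 2027-08-18.
3rd Wednesday of September 2027: 2027-09-15.
3rd Wednesday of October 2027: 2027-10-20.

2027-10-20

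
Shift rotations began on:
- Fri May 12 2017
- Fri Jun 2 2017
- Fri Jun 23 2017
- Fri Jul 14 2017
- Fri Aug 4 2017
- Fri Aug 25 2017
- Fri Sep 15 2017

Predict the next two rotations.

Fri Oct 6 2017, Fri Oct 27 2017

The spacing is 21, 21, 21, 21, 21, 21 days — always 21 days.
Fri Sep 15 2017 + 21 days = Fri Oct 6 2017.
Fri Oct 6 2017 + 21 days = Fri Oct 27 2017.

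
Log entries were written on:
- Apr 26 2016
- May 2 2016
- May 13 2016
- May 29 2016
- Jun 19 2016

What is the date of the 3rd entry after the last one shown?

Gaps: 6, 11, 16, 21 days — each gap is 5 larger than the previous one.
Next gap: 26 days. Jun 19 2016 + 26 days = Jul 15 2016.
Next gap: 31 days. Jul 15 2016 + 31 days = Aug 15 2016.
Next gap: 36 days. Aug 15 2016 + 36 days = Sep 20 2016.

Sep 20 2016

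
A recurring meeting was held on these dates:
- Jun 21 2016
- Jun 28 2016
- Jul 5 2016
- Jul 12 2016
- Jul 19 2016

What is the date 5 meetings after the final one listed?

Aug 23 2016

Gaps between consecutive events: 7, 7, 7, 7 days — a constant 7-day interval.
Jul 19 2016 + 7 days = Jul 26 2016.
Jul 26 2016 + 7 days = Aug 2 2016.
Aug 2 2016 + 7 days = Aug 9 2016.
Aug 9 2016 + 7 days = Aug 16 2016.
Aug 16 2016 + 7 days = Aug 23 2016.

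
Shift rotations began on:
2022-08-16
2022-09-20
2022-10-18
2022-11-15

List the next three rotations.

Gaps: 35, 28, 28 days — a mix of 28 and 35. Every date is a Tuesday.
Each is the 3rd Tuesday of its month.
December 2022 — 3rd Tuesday is 2022-12-20.
3rd Tuesday of January 2023: 2023-01-17.
3rd Tuesday of February 2023: 2023-02-21.

2022-12-20, 2023-01-17, 2023-02-21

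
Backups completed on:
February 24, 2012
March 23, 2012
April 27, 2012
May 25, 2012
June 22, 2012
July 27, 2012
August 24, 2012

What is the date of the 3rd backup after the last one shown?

These are Fridays at 28- or 35-day spacing (28, 35, 28, 28, 35, 28).
The pattern: 4th Friday of the month.
September 2012 — 4th Friday is September 28, 2012.
October 2012 — 4th Friday is October 26, 2012.
4th Friday of November 2012: November 23, 2012.

November 23, 2012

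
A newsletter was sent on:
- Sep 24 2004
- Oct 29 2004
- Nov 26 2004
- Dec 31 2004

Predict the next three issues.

Jan 28 2005, Feb 25 2005, Mar 25 2005

All Fridays; the gaps (35, 28, 35) vary with month length.
This is the last Friday of each month.
January 2005 ends with Friday Jan 28 2005.
February 2005 ends with Friday Feb 25 2005.
March 2005 ends with Friday Mar 25 2005.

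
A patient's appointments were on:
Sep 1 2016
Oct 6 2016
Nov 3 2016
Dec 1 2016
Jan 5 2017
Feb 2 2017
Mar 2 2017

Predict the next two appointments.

These are Thursdays at 28- or 35-day spacing (35, 28, 28, 35, 28, 28).
The pattern: 1st Thursday of the month.
April 2017 — 1st Thursday is Apr 6 2017.
1st Thursday of May 2017: May 4 2017.

Apr 6 2017, May 4 2017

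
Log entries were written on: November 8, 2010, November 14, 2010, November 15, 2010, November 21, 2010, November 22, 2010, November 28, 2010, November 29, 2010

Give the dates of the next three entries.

December 5, 2010; December 6, 2010; December 12, 2010

Gaps: 6, 1, 6, 1, 6, 1 days — not constant, but cyclic with period 2.
The events fall on every Monday and Sunday.
Next Sunday: December 5, 2010.
The following Monday is December 6, 2010.
The following Sunday is December 12, 2010.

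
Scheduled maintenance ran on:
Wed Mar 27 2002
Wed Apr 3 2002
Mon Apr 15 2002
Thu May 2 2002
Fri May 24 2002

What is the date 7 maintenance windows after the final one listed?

Fri Mar 14 2003

Gaps: 7, 12, 17, 22 days — each gap is 5 larger than the previous one.
Next gap: 27 days. Fri May 24 2002 + 27 days = Thu Jun 20 2002.
Next gap: 32 days. Thu Jun 20 2002 + 32 days = Mon Jul 22 2002.
Next gap: 37 days. Mon Jul 22 2002 + 37 days = Wed Aug 28 2002.
Next gap: 42 days. Wed Aug 28 2002 + 42 days = Wed Oct 9 2002.
Next gap: 47 days. Wed Oct 9 2002 + 47 days = Mon Nov 25 2002.
Next gap: 52 days. Mon Nov 25 2002 + 52 days = Thu Jan 16 2003.
Next gap: 57 days. Thu Jan 16 2003 + 57 days = Fri Mar 14 2003.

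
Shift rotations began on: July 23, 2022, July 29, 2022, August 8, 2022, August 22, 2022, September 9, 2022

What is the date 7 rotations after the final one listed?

The spacing grows by 4 each time: 6, 10, 14, 18 days.
Next gap: 22 days. September 9, 2022 + 22 days = October 1, 2022.
Next gap: 26 days. October 1, 2022 + 26 days = October 27, 2022.
Next gap: 30 days. October 27, 2022 + 30 days = November 26, 2022.
Next gap: 34 days. November 26, 2022 + 34 days = December 30, 2022.
Next gap: 38 days. December 30, 2022 + 38 days = February 6, 2023.
Next gap: 42 days. February 6, 2023 + 42 days = March 20, 2023.
Next gap: 46 days. March 20, 2023 + 46 days = May 5, 2023.

May 5, 2023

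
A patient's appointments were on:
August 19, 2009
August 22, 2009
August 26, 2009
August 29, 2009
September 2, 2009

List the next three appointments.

September 5, 2009; September 9, 2009; September 12, 2009

Every event lands on a Wednesday or Saturday (gaps cycle 3, 4, 3, 4).
So the schedule is: every Wednesday and Saturday.
The following Saturday is September 5, 2009.
The following Wednesday is September 9, 2009.
Next Saturday: September 12, 2009.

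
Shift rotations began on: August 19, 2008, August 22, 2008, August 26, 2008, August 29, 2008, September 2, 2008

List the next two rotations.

September 5, 2008; September 9, 2008

Every event lands on a Tuesday or Friday (gaps cycle 3, 4, 3, 4).
So the schedule is: every Tuesday and Friday.
The following Friday is September 5, 2008.
The following Tuesday is September 9, 2008.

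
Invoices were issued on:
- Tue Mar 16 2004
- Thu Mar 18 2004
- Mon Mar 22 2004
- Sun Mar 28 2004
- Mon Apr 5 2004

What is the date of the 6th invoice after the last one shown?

Intervals are 2, 4, 6, 8 days — an arithmetic progression with common difference 2.
Next gap: 10 days. Mon Apr 5 2004 + 10 days = Thu Apr 15 2004.
Next gap: 12 days. Thu Apr 15 2004 + 12 days = Tue Apr 27 2004.
Next gap: 14 days. Tue Apr 27 2004 + 14 days = Tue May 11 2004.
Next gap: 16 days. Tue May 11 2004 + 16 days = Thu May 27 2004.
Next gap: 18 days. Thu May 27 2004 + 18 days = Mon Jun 14 2004.
Next gap: 20 days. Mon Jun 14 2004 + 20 days = Sun Jul 4 2004.

Sun Jul 4 2004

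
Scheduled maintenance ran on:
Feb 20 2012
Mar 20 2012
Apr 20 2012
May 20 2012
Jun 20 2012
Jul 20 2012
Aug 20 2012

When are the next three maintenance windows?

Sep 20 2012, Oct 20 2012, Nov 20 2012

Each date is the 20th; the gaps (29, 31, 30, 31, 30, 31) track the month lengths.
The rule is the 20th of each month.
Next: September 2012 → Sep 20 2012.
Next: October 2012 → Oct 20 2012.
November 2012: Nov 20 2012.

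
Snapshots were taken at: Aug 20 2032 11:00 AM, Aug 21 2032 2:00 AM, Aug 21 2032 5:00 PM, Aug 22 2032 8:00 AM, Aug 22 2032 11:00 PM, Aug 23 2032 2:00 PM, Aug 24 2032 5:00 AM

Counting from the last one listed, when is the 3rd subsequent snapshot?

Aug 26 2032 2:00 AM

The interval is a steady 15 hours (15, 15, 15, 15, 15, 15).
Aug 24 2032 5:00 AM + 15 h = Aug 24 2032 8:00 PM.
Aug 24 2032 8:00 PM + 15 h = Aug 25 2032 11:00 AM.
Aug 25 2032 11:00 AM + 15 h = Aug 26 2032 2:00 AM.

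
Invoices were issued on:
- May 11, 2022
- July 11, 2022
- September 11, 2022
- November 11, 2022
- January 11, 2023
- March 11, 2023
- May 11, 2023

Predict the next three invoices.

Each date is the 11th; the gaps (61, 62, 61, 61, 59, 61) track the month lengths.
The rule is the 11th of every 2 months.
July 2023: July 11, 2023.
Next: September 2023 → September 11, 2023.
Next: November 2023 → November 11, 2023.

July 11, 2023; September 11, 2023; November 11, 2023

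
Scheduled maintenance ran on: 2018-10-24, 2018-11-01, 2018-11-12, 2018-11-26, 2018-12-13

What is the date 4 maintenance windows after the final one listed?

2019-03-21

Intervals are 8, 11, 14, 17 days — an arithmetic progression with common difference 3.
Next gap: 20 days. 2018-12-13 + 20 days = 2019-01-02.
Next gap: 23 days. 2019-01-02 + 23 days = 2019-01-25.
Next gap: 26 days. 2019-01-25 + 26 days = 2019-02-20.
Next gap: 29 days. 2019-02-20 + 29 days = 2019-03-21.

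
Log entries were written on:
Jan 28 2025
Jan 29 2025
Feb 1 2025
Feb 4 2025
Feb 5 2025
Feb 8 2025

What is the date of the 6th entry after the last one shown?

Feb 22 2025

The gap pattern 1, 3, 3, 1, 3 repeats every 3 events.
These are the Tuesdays, Wednesdays and Saturdays of each week.
The following Tuesday is Feb 11 2025.
The following Wednesday is Feb 12 2025.
Next Saturday: Feb 15 2025.
Next Tuesday: Feb 18 2025.
The following Wednesday is Feb 19 2025.
Next Saturday: Feb 22 2025.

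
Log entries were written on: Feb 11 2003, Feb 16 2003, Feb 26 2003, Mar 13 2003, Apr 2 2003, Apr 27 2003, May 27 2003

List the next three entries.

The spacing grows by 5 each time: 5, 10, 15, 20, 25, 30 days.
Next gap: 35 days. May 27 2003 + 35 days = Jul 1 2003.
Next gap: 40 days. Jul 1 2003 + 40 days = Aug 10 2003.
Next gap: 45 days. Aug 10 2003 + 45 days = Sep 24 2003.

Jul 1 2003, Aug 10 2003, Sep 24 2003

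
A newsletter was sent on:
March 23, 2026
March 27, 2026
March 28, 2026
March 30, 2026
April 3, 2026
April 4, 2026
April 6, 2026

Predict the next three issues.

April 10, 2026; April 11, 2026; April 13, 2026

Gaps: 4, 1, 2, 4, 1, 2 days — not constant, but cyclic with period 3.
The events fall on every Monday, Friday and Saturday.
The following Friday is April 10, 2026.
The following Saturday is April 11, 2026.
Next Monday: April 13, 2026.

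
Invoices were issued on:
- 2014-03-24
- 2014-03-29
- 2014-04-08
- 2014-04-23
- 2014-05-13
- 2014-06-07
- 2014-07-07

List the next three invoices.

2014-08-11, 2014-09-20, 2014-11-04

Intervals are 5, 10, 15, 20, 25, 30 days — an arithmetic progression with common difference 5.
Next gap: 35 days. 2014-07-07 + 35 days = 2014-08-11.
Next gap: 40 days. 2014-08-11 + 40 days = 2014-09-20.
Next gap: 45 days. 2014-09-20 + 45 days = 2014-11-04.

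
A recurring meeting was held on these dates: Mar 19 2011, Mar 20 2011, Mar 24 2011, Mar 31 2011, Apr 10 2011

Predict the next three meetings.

The spacing grows by 3 each time: 1, 4, 7, 10 days.
Next gap: 13 days. Apr 10 2011 + 13 days = Apr 23 2011.
Next gap: 16 days. Apr 23 2011 + 16 days = May 9 2011.
Next gap: 19 days. May 9 2011 + 19 days = May 28 2011.

Apr 23 2011, May 9 2011, May 28 2011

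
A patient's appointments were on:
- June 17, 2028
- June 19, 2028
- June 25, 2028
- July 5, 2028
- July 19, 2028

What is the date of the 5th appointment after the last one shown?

Intervals are 2, 6, 10, 14 days — an arithmetic progression with common difference 4.
Next gap: 18 days. July 19, 2028 + 18 days = August 6, 2028.
Next gap: 22 days. August 6, 2028 + 22 days = August 28, 2028.
Next gap: 26 days. August 28, 2028 + 26 days = September 23, 2028.
Next gap: 30 days. September 23, 2028 + 30 days = October 23, 2028.
Next gap: 34 days. October 23, 2028 + 34 days = November 26, 2028.

November 26, 2028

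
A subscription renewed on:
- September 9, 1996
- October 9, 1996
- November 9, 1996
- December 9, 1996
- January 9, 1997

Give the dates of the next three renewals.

February 9, 1997; March 9, 1997; April 9, 1997

The day-of-month is always 9 (30, 31, 30, 31 days between events).
So this recurs on the 9th of each month.
Next: February 1997 → February 9, 1997.
March 1997: March 9, 1997.
April 1997: April 9, 1997.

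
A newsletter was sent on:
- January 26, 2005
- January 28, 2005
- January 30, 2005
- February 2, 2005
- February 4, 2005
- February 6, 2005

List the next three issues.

February 9, 2005; February 11, 2005; February 13, 2005

Every event lands on a Wednesday or Friday or Sunday (gaps cycle 2, 2, 3, 2, 2).
So the schedule is: every Wednesday, Friday and Sunday.
Next Wednesday: February 9, 2005.
The following Friday is February 11, 2005.
Next Sunday: February 13, 2005.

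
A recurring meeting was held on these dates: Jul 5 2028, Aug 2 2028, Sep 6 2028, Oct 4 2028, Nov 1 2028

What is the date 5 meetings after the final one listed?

All dates are Wednesdays, 28, 35, 28, 28 days apart.
Specifically, the 1st Wednesday of each month.
1st Wednesday of December 2028: Dec 6 2028.
1st Wednesday of January 2029: Jan 3 2029.
February 2029 — 1st Wednesday is Feb 7 2029.
1st Wednesday of March 2029: Mar 7 2029.
April 2029 — 1st Wednesday is Apr 4 2029.

Apr 4 2029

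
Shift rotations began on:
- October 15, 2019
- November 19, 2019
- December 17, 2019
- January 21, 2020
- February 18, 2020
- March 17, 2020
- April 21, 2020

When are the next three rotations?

May 19, 2020; June 16, 2020; July 21, 2020

All dates are Tuesdays, 35, 28, 35, 28, 28, 35 days apart.
Specifically, the 3rd Tuesday of each month.
3rd Tuesday of May 2020: May 19, 2020.
3rd Tuesday of June 2020: June 16, 2020.
3rd Tuesday of July 2020: July 21, 2020.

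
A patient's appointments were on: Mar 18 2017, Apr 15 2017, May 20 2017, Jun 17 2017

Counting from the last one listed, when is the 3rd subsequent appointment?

Gaps: 28, 35, 28 days — a mix of 28 and 35. Every date is a Saturday.
Each is the 3rd Saturday of its month.
July 2017 — 3rd Saturday is Jul 15 2017.
August 2017 — 3rd Saturday is Aug 19 2017.
September 2017 — 3rd Saturday is Sep 16 2017.

Sep 16 2017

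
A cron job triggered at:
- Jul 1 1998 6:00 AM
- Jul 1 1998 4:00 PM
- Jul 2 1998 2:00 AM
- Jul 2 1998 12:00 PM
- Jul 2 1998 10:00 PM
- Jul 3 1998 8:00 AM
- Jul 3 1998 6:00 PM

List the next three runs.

Jul 4 1998 4:00 AM, Jul 4 1998 2:00 PM, Jul 5 1998 12:00 AM

The interval is a steady 10 hours (10, 10, 10, 10, 10, 10).
Jul 3 1998 6:00 PM + 10 h = Jul 4 1998 4:00 AM.
Jul 4 1998 4:00 AM + 10 h = Jul 4 1998 2:00 PM.
Jul 4 1998 2:00 PM + 10 h = Jul 5 1998 12:00 AM.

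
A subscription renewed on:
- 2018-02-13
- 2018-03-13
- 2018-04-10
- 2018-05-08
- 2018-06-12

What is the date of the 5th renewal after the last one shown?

These are Tuesdays at 28- or 35-day spacing (28, 28, 28, 35).
The pattern: 2nd Tuesday of the month.
July 2018 — 2nd Tuesday is 2018-07-10.
August 2018 — 2nd Tuesday is 2018-08-14.
September 2018 — 2nd Tuesday is 2018-09-11.
2nd Tuesday of October 2018: 2018-10-09.
2nd Tuesday of November 2018: 2018-11-13.

2018-11-13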